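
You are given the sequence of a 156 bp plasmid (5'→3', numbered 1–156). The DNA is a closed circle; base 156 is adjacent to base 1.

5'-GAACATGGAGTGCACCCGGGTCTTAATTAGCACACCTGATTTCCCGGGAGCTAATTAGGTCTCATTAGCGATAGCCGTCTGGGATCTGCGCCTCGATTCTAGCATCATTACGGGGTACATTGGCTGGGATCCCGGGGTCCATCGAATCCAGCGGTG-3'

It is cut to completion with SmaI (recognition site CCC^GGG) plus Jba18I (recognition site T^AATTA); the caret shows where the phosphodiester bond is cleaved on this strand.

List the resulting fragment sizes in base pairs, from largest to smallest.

SmaI sites (CCCGGG) start at positions 15, 43, 131.
SmaI cuts after base 3 of each site, so after positions 17, 45, 133.
Jba18I sites (TAATTA) start at positions 24, 52.
Jba18I cuts after the first base of each site, so after positions 24, 52.
Combined cut positions: 17, 24, 45, 52, 133.
Circular molecule, 5 cuts → 5 fragments:
  18–24 → 7 bp
  25–45 → 21 bp
  46–52 → 7 bp
  53–133 → 81 bp
  134–156 then 1–17 → 23 + 17 = 40 bp
Sorted largest to smallest: 81, 40, 21, 7, 7 bp.

81, 40, 21, 7, 7 bp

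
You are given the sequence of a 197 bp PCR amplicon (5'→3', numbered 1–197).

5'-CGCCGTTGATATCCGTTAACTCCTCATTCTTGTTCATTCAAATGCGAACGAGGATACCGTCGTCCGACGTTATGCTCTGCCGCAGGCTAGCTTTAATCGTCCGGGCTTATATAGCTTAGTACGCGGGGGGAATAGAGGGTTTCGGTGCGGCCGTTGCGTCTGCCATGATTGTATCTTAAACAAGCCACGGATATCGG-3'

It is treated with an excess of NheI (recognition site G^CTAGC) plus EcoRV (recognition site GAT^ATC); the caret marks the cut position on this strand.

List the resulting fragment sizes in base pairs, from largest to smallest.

106, 76, 10, 5 bp

The NheI site (GCTAGC) starts at position 86.
NheI cuts after the first base of each site, so after position 86.
EcoRV sites (GATATC) start at positions 8, 190.
EcoRV cuts after base 3 of each site, so after positions 10, 192.
Combined cut positions: 10, 86, 192.
Linear molecule, 3 cuts → 4 fragments:
  1–10 → 10 bp
  11–86 → 76 bp
  87–192 → 106 bp
  193–197 → 5 bp
Sorted largest to smallest: 106, 76, 10, 5 bp.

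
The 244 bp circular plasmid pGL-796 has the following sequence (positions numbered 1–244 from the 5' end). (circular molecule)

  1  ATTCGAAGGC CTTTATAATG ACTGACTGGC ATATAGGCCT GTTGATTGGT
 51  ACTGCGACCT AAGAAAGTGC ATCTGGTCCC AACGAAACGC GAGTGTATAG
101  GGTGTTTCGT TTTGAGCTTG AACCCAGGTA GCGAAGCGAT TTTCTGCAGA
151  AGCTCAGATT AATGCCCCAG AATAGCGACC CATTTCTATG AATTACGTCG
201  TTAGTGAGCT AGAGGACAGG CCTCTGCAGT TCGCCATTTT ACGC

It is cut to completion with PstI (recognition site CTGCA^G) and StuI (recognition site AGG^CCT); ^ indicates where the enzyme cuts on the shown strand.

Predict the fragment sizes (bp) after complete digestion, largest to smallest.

111, 72, 28, 25, 8 bp

PstI sites (CTGCAG) start at positions 144, 224.
PstI cuts after base 5 of each site (before the last base), so after positions 148, 228.
StuI sites (AGGCCT) start at positions 7, 35, 218.
StuI cuts after base 3 of each site, so after positions 9, 37, 220.
Combined cut positions: 9, 37, 148, 220, 228.
Circular molecule, 5 cuts → 5 fragments:
  10–37 → 28 bp
  38–148 → 111 bp
  149–220 → 72 bp
  221–228 → 8 bp
  229–244 then 1–9 → 16 + 9 = 25 bp
Sorted largest to smallest: 111, 72, 28, 25, 8 bp.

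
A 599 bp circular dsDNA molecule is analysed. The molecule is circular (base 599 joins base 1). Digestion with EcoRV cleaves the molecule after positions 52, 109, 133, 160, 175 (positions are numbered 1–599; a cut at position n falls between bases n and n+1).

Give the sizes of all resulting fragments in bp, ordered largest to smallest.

Circular molecule, 5 cuts → 5 fragments:
  109 − 52 = 57 bp
  133 − 109 = 24 bp
  160 − 133 = 27 bp
  175 − 160 = 15 bp
  wrap: 599 − 175 + 52 = 476 bp
Sorted largest to smallest: 476, 57, 27, 24, 15 bp.

476, 57, 27, 24, 15 bp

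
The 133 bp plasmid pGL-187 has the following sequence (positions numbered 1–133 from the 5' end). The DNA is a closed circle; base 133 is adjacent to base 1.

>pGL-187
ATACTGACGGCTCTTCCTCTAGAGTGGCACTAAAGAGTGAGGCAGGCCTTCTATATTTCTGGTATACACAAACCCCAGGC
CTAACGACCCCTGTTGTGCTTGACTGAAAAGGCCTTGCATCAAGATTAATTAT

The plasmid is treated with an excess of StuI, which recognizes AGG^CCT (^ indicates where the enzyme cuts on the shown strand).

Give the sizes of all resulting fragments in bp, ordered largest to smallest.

67, 33, 33 bp

StuI sites (AGGCCT) start at positions 44, 77, 110.
StuI cuts after base 3 of each site, so after positions 46, 79, 112.
Circular molecule, 3 cuts → 3 fragments:
  47–79 → 33 bp
  80–112 → 33 bp
  113–133 then 1–46 → 21 + 46 = 67 bp
Sorted largest to smallest: 67, 33, 33 bp.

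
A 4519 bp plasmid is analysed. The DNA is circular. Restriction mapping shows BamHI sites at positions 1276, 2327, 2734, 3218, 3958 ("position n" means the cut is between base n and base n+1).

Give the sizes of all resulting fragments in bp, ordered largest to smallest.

1837, 1051, 740, 484, 407 bp

Circular molecule, 5 cuts → 5 fragments:
  2327 − 1276 = 1051 bp
  2734 − 2327 = 407 bp
  3218 − 2734 = 484 bp
  3958 − 3218 = 740 bp
  wrap: 4519 − 3958 + 1276 = 1837 bp
Sorted largest to smallest: 1837, 1051, 740, 484, 407 bp.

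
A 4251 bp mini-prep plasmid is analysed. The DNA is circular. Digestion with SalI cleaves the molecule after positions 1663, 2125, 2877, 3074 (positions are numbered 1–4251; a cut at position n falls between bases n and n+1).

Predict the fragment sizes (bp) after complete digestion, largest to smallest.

2840, 752, 462, 197 bp

Circular molecule, 4 cuts → 4 fragments:
  2125 − 1663 = 462 bp
  2877 − 2125 = 752 bp
  3074 − 2877 = 197 bp
  wrap: 4251 − 3074 + 1663 = 2840 bp
Sorted largest to smallest: 2840, 752, 462, 197 bp.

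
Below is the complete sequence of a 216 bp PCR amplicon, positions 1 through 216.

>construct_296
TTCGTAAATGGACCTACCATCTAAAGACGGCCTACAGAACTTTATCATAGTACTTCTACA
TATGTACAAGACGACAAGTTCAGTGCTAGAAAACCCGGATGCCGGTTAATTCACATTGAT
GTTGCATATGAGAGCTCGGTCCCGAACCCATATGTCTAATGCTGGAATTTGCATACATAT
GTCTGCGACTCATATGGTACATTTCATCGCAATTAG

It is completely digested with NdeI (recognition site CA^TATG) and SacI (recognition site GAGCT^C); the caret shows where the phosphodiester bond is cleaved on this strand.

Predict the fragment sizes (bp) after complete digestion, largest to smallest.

66, 60, 27, 24, 15, 14, 10 bp

NdeI sites (CATATG) start at positions 59, 125, 149, 176, 191.
NdeI cuts after base 2 of each site, so after positions 60, 126, 150, 177, 192.
The SacI site (GAGCTC) starts at position 132.
SacI cuts after base 5 of each site (before the last base), so after position 136.
Combined cut positions: 60, 126, 136, 150, 177, 192.
Linear molecule, 6 cuts → 7 fragments:
  1–60 → 60 bp
  61–126 → 66 bp
  127–136 → 10 bp
  137–150 → 14 bp
  151–177 → 27 bp
  178–192 → 15 bp
  193–216 → 24 bp
Sorted largest to smallest: 66, 60, 27, 24, 15, 14, 10 bp.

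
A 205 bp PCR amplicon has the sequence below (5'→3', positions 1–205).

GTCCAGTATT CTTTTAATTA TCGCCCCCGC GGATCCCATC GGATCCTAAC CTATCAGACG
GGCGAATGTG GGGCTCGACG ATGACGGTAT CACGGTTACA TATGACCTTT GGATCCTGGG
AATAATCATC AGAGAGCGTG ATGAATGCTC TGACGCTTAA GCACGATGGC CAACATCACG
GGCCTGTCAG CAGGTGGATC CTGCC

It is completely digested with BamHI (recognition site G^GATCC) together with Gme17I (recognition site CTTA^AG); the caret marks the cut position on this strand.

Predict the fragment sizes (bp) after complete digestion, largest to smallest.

70, 48, 37, 31, 10, 9 bp

BamHI sites (GGATCC) start at positions 31, 41, 111, 196.
BamHI cuts after the first base of each site, so after positions 31, 41, 111, 196.
The Gme17I site (CTTAAG) starts at position 156.
Gme17I cuts after base 4 of each site, so after position 159.
Combined cut positions: 31, 41, 111, 159, 196.
Linear molecule, 5 cuts → 6 fragments:
  1–31 → 31 bp
  32–41 → 10 bp
  42–111 → 70 bp
  112–159 → 48 bp
  160–196 → 37 bp
  197–205 → 9 bp
Sorted largest to smallest: 70, 48, 37, 31, 10, 9 bp.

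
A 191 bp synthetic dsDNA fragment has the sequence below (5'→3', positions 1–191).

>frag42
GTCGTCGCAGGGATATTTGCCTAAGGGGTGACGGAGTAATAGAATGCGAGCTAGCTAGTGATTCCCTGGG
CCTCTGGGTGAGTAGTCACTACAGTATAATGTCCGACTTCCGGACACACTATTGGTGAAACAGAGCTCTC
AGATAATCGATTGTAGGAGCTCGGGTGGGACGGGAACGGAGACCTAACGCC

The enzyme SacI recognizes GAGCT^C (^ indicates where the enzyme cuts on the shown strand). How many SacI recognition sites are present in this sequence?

2

GAGCTC occurs starting at positions 133, 157.
SacI cuts at 2 sites.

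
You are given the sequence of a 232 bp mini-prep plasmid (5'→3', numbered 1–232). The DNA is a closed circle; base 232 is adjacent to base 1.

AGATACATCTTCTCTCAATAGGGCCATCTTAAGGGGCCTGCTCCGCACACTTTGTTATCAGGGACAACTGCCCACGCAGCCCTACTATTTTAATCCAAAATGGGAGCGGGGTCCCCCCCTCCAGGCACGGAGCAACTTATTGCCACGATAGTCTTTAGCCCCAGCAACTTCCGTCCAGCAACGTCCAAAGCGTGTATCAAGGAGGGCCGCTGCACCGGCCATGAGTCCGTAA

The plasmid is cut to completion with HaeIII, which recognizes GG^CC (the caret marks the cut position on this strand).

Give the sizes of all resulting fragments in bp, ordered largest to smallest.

170, 37, 13, 12 bp

HaeIII sites (GGCC) start at positions 22, 35, 205, 217.
HaeIII cuts after base 2 of each site, so after positions 23, 36, 206, 218.
Circular molecule, 4 cuts → 4 fragments:
  24–36 → 13 bp
  37–206 → 170 bp
  207–218 → 12 bp
  219–232 then 1–23 → 14 + 23 = 37 bp
Sorted largest to smallest: 170, 37, 13, 12 bp.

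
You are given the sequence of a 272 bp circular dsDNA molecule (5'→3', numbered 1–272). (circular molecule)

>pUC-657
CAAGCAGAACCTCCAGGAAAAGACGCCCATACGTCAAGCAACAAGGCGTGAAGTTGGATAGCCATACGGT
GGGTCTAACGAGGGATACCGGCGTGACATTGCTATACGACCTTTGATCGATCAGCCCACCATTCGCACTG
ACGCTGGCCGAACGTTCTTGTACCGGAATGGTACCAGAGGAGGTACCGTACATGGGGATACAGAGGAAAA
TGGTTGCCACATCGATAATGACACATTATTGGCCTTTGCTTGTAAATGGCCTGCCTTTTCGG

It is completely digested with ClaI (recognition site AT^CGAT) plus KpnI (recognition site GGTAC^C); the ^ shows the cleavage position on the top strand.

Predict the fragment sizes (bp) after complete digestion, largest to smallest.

ClaI sites (ATCGAT) start at positions 116, 221.
ClaI cuts after base 2 of each site, so after positions 117, 222.
KpnI sites (GGTACC) start at positions 170, 182.
KpnI cuts after base 5 of each site (before the last base), so after positions 174, 186.
Combined cut positions: 117, 174, 186, 222.
Circular molecule, 4 cuts → 4 fragments:
  118–174 → 57 bp
  175–186 → 12 bp
  187–222 → 36 bp
  223–272 then 1–117 → 50 + 117 = 167 bp
Sorted largest to smallest: 167, 57, 36, 12 bp.

167, 57, 36, 12 bp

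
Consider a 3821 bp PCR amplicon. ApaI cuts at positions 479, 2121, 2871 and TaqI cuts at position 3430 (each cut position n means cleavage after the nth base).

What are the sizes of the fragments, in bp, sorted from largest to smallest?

1642, 750, 559, 479, 391 bp

Combined cut positions (sorted): 479, 2121, 2871, 3430.
Linear molecule, 4 cuts → 5 fragments:
  479 − 0 = 479 bp
  2121 − 479 = 1642 bp
  2871 − 2121 = 750 bp
  3430 − 2871 = 559 bp
  3821 − 3430 = 391 bp
Sorted largest to smallest: 1642, 750, 559, 479, 391 bp.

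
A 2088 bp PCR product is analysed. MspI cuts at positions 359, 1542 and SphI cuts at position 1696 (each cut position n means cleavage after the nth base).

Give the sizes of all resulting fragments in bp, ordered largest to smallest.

Combined cut positions (sorted): 359, 1542, 1696.
Linear molecule, 3 cuts → 4 fragments:
  359 − 0 = 359 bp
  1542 − 359 = 1183 bp
  1696 − 1542 = 154 bp
  2088 − 1696 = 392 bp
Sorted largest to smallest: 1183, 392, 359, 154 bp.

1183, 392, 359, 154 bp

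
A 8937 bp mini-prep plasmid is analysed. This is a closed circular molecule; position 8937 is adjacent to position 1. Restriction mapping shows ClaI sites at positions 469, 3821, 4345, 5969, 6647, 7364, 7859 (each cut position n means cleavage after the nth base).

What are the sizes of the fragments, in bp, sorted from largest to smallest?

Circular molecule, 7 cuts → 7 fragments:
  3821 − 469 = 3352 bp
  4345 − 3821 = 524 bp
  5969 − 4345 = 1624 bp
  6647 − 5969 = 678 bp
  7364 − 6647 = 717 bp
  7859 − 7364 = 495 bp
  wrap: 8937 − 7859 + 469 = 1547 bp
Sorted largest to smallest: 3352, 1624, 1547, 717, 678, 524, 495 bp.

3352, 1624, 1547, 717, 678, 524, 495 bp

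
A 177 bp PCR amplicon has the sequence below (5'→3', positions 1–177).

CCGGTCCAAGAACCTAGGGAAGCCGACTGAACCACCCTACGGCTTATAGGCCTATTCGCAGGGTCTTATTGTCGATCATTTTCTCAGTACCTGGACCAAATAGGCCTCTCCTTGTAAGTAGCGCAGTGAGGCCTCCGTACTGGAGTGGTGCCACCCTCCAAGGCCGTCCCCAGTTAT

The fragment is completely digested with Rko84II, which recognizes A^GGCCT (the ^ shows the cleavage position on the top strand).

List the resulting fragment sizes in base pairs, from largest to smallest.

54, 48, 48, 27 bp

Rko84II sites (AGGCCT) start at positions 48, 102, 129.
Rko84II cuts after the first base of each site, so after positions 48, 102, 129.
Linear molecule, 3 cuts → 4 fragments:
  1–48 → 48 bp
  49–102 → 54 bp
  103–129 → 27 bp
  130–177 → 48 bp
Sorted largest to smallest: 54, 48, 48, 27 bp.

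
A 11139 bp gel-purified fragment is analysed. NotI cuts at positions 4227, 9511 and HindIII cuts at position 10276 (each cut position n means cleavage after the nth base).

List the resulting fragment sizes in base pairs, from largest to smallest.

Combined cut positions (sorted): 4227, 9511, 10276.
Linear molecule, 3 cuts → 4 fragments:
  4227 − 0 = 4227 bp
  9511 − 4227 = 5284 bp
  10276 − 9511 = 765 bp
  11139 − 10276 = 863 bp
Sorted largest to smallest: 5284, 4227, 863, 765 bp.

5284, 4227, 863, 765 bp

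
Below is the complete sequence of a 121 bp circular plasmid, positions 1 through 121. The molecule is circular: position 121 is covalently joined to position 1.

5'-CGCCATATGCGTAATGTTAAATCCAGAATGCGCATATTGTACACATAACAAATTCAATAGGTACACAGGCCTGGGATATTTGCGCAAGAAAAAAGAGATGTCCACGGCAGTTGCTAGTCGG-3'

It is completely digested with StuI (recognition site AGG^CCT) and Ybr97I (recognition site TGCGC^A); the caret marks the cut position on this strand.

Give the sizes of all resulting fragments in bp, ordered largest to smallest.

The StuI site (AGGCCT) starts at position 67.
StuI cuts after base 3 of each site, so after position 69.
Ybr97I sites (TGCGCA) start at positions 29, 81.
Ybr97I cuts after base 5 of each site (before the last base), so after positions 33, 85.
Combined cut positions: 33, 69, 85.
Circular molecule, 3 cuts → 3 fragments:
  34–69 → 36 bp
  70–85 → 16 bp
  86–121 then 1–33 → 36 + 33 = 69 bp
Sorted largest to smallest: 69, 36, 16 bp.

69, 36, 16 bp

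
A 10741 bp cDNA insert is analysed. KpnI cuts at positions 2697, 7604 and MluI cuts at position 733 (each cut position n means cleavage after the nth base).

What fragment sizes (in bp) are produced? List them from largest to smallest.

4907, 3137, 1964, 733 bp

Combined cut positions (sorted): 733, 2697, 7604.
Linear molecule, 3 cuts → 4 fragments:
  733 − 0 = 733 bp
  2697 − 733 = 1964 bp
  7604 − 2697 = 4907 bp
  10741 − 7604 = 3137 bp
Sorted largest to smallest: 4907, 3137, 1964, 733 bp.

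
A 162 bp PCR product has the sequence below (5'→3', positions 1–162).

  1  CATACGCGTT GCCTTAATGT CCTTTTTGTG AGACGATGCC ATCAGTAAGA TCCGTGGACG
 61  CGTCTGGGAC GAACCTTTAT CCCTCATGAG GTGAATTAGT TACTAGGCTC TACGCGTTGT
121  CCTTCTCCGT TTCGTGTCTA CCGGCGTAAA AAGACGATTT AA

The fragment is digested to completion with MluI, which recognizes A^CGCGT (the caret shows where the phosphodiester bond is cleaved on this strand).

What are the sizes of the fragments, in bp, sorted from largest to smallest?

54, 54, 50, 4 bp

MluI sites (ACGCGT) start at positions 4, 58, 112.
MluI cuts after the first base of each site, so after positions 4, 58, 112.
Linear molecule, 3 cuts → 4 fragments:
  1–4 → 4 bp
  5–58 → 54 bp
  59–112 → 54 bp
  113–162 → 50 bp
Sorted largest to smallest: 54, 54, 50, 4 bp.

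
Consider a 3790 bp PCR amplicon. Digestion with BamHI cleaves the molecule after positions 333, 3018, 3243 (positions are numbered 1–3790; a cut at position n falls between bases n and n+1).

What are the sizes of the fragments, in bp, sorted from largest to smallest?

2685, 547, 333, 225 bp

Linear molecule, 3 cuts → 4 fragments:
  333 − 0 = 333 bp
  3018 − 333 = 2685 bp
  3243 − 3018 = 225 bp
  3790 − 3243 = 547 bp
Sorted largest to smallest: 2685, 547, 333, 225 bp.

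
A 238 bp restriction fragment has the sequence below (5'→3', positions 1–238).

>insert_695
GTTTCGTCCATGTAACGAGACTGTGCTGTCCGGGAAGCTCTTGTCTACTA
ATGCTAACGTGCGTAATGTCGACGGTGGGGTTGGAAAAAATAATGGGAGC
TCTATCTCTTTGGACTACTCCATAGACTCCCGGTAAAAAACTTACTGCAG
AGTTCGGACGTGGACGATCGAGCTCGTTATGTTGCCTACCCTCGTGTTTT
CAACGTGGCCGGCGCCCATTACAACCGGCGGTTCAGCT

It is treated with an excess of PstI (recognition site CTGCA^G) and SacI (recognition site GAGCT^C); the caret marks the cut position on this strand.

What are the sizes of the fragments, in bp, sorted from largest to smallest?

The PstI site (CTGCAG) starts at position 145.
PstI cuts after base 5 of each site (before the last base), so after position 149.
SacI sites (GAGCTC) start at positions 97, 170.
SacI cuts after base 5 of each site (before the last base), so after positions 101, 174.
Combined cut positions: 101, 149, 174.
Linear molecule, 3 cuts → 4 fragments:
  1–101 → 101 bp
  102–149 → 48 bp
  150–174 → 25 bp
  175–238 → 64 bp
Sorted largest to smallest: 101, 64, 48, 25 bp.

101, 64, 48, 25 bp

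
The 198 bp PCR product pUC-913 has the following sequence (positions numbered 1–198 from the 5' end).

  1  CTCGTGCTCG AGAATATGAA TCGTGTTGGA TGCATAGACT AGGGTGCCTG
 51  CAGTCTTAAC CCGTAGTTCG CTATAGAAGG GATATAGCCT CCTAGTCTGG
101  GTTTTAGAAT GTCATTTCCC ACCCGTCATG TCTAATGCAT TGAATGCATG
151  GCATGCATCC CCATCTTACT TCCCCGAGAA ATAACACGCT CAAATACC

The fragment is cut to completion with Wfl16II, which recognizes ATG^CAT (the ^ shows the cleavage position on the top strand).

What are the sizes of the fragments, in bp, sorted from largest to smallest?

Wfl16II sites (ATGCAT) start at positions 30, 135, 144, 153.
Wfl16II cuts after base 3 of each site, so after positions 32, 137, 146, 155.
Linear molecule, 4 cuts → 5 fragments:
  1–32 → 32 bp
  33–137 → 105 bp
  138–146 → 9 bp
  147–155 → 9 bp
  156–198 → 43 bp
Sorted largest to smallest: 105, 43, 32, 9, 9 bp.

105, 43, 32, 9, 9 bp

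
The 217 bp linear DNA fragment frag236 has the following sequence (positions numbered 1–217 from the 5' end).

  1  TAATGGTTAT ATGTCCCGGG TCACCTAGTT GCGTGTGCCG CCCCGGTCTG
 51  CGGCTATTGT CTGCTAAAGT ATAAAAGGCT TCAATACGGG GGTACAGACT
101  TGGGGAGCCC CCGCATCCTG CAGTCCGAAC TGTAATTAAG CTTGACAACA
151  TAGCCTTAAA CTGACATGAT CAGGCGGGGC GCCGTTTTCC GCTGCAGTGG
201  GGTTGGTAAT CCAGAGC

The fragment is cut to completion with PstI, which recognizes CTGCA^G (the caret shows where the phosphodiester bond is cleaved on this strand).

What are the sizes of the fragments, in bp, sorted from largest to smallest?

122, 74, 21 bp

PstI sites (CTGCAG) start at positions 118, 192.
PstI cuts after base 5 of each site (before the last base), so after positions 122, 196.
Linear molecule, 2 cuts → 3 fragments:
  1–122 → 122 bp
  123–196 → 74 bp
  197–217 → 21 bp
Sorted largest to smallest: 122, 74, 21 bp.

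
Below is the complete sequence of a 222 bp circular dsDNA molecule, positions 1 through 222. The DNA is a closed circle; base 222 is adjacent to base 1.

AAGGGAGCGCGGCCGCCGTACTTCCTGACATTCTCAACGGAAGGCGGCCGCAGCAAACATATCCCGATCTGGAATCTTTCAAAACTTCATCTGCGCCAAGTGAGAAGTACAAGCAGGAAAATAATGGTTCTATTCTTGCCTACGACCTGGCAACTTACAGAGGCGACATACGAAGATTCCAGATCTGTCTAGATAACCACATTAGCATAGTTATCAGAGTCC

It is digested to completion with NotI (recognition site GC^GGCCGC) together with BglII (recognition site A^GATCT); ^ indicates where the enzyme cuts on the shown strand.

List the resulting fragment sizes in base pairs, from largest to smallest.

136, 51, 35 bp

NotI sites (GCGGCCGC) start at positions 9, 44.
NotI cuts after base 2 of each site, so after positions 10, 45.
The BglII site (AGATCT) starts at position 181.
BglII cuts after the first base of each site, so after position 181.
Combined cut positions: 10, 45, 181.
Circular molecule, 3 cuts → 3 fragments:
  11–45 → 35 bp
  46–181 → 136 bp
  182–222 then 1–10 → 41 + 10 = 51 bp
Sorted largest to smallest: 136, 51, 35 bp.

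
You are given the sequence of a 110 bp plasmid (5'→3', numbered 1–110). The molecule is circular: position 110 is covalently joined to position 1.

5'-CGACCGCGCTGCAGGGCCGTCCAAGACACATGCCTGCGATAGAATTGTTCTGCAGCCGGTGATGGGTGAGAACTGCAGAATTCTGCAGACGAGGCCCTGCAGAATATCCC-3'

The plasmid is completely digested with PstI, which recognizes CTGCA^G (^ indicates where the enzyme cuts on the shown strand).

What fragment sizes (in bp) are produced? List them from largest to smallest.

PstI sites (CTGCAG) start at positions 9, 50, 73, 83, 97.
PstI cuts after base 5 of each site (before the last base), so after positions 13, 54, 77, 87, 101.
Circular molecule, 5 cuts → 5 fragments:
  14–54 → 41 bp
  55–77 → 23 bp
  78–87 → 10 bp
  88–101 → 14 bp
  102–110 then 1–13 → 9 + 13 = 22 bp
Sorted largest to smallest: 41, 23, 22, 14, 10 bp.

41, 23, 22, 14, 10 bp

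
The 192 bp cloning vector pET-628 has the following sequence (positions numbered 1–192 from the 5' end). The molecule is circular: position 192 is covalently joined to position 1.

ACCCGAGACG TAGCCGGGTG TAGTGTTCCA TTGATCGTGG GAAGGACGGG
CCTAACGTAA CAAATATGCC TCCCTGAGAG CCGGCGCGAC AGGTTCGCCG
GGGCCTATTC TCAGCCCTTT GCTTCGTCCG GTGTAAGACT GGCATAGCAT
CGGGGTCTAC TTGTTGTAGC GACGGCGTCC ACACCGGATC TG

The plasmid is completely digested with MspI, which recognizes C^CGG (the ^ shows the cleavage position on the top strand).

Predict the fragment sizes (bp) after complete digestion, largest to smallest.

67, 56, 30, 22, 17 bp

MspI sites (CCGG) start at positions 14, 81, 98, 128, 184.
MspI cuts after the first base of each site, so after positions 14, 81, 98, 128, 184.
Circular molecule, 5 cuts → 5 fragments:
  15–81 → 67 bp
  82–98 → 17 bp
  99–128 → 30 bp
  129–184 → 56 bp
  185–192 then 1–14 → 8 + 14 = 22 bp
Sorted largest to smallest: 67, 56, 30, 22, 17 bp.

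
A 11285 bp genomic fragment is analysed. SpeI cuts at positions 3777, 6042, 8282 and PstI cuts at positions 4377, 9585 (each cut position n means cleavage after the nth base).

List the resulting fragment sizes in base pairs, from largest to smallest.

Combined cut positions (sorted): 3777, 4377, 6042, 8282, 9585.
Linear molecule, 5 cuts → 6 fragments:
  3777 − 0 = 3777 bp
  4377 − 3777 = 600 bp
  6042 − 4377 = 1665 bp
  8282 − 6042 = 2240 bp
  9585 − 8282 = 1303 bp
  11285 − 9585 = 1700 bp
Sorted largest to smallest: 3777, 2240, 1700, 1665, 1303, 600 bp.

3777, 2240, 1700, 1665, 1303, 600 bp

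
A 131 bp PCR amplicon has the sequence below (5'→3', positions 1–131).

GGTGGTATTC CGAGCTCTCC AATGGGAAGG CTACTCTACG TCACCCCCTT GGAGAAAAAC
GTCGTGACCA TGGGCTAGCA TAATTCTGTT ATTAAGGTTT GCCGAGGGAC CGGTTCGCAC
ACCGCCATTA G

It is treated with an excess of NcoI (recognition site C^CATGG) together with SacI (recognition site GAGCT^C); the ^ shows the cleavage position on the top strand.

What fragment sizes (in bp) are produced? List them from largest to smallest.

The NcoI site (CCATGG) starts at position 68.
NcoI cuts after the first base of each site, so after position 68.
The SacI site (GAGCTC) starts at position 12.
SacI cuts after base 5 of each site (before the last base), so after position 16.
Combined cut positions: 16, 68.
Linear molecule, 2 cuts → 3 fragments:
  1–16 → 16 bp
  17–68 → 52 bp
  69–131 → 63 bp
Sorted largest to smallest: 63, 52, 16 bp.

63, 52, 16 bp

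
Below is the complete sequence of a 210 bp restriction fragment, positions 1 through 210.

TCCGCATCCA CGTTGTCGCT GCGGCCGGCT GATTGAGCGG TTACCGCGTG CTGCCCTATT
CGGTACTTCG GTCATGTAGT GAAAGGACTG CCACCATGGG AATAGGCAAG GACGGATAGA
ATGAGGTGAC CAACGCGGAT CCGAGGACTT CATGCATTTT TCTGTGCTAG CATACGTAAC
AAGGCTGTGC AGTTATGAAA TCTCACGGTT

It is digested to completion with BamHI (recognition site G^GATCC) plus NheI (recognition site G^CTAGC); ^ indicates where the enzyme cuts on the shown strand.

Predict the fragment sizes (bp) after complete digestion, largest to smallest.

The BamHI site (GGATCC) starts at position 137.
BamHI cuts after the first base of each site, so after position 137.
The NheI site (GCTAGC) starts at position 166.
NheI cuts after the first base of each site, so after position 166.
Combined cut positions: 137, 166.
Linear molecule, 2 cuts → 3 fragments:
  1–137 → 137 bp
  138–166 → 29 bp
  167–210 → 44 bp
Sorted largest to smallest: 137, 44, 29 bp.

137, 44, 29 bp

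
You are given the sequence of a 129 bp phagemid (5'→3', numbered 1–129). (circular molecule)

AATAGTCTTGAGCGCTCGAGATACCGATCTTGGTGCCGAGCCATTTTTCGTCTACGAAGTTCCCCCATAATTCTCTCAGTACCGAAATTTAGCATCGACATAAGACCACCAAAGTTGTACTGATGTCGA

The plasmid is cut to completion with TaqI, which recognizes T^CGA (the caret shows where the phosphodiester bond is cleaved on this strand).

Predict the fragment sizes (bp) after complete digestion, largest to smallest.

79, 31, 19 bp

TaqI sites (TCGA) start at positions 16, 95, 126.
TaqI cuts after the first base of each site, so after positions 16, 95, 126.
Circular molecule, 3 cuts → 3 fragments:
  17–95 → 79 bp
  96–126 → 31 bp
  127–129 then 1–16 → 3 + 16 = 19 bp
Sorted largest to smallest: 79, 31, 19 bp.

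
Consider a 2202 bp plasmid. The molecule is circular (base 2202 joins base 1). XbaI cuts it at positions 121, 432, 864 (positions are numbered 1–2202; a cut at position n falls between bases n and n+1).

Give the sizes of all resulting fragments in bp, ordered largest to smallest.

1459, 432, 311 bp

Circular molecule, 3 cuts → 3 fragments:
  432 − 121 = 311 bp
  864 − 432 = 432 bp
  wrap: 2202 − 864 + 121 = 1459 bp
Sorted largest to smallest: 1459, 432, 311 bp.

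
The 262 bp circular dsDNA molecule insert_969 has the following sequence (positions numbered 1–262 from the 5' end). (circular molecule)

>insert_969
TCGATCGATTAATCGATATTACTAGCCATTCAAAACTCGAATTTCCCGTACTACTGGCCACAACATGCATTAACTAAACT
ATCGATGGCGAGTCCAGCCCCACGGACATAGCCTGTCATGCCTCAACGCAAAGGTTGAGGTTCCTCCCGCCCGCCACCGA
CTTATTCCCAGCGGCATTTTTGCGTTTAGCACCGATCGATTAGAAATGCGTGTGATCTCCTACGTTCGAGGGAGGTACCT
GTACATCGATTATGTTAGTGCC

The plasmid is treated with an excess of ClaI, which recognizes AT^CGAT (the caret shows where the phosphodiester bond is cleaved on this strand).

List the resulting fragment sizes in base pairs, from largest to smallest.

ClaI sites (ATCGAT) start at positions 4, 12, 81, 195, 245.
ClaI cuts after base 2 of each site, so after positions 5, 13, 82, 196, 246.
Circular molecule, 5 cuts → 5 fragments:
  6–13 → 8 bp
  14–82 → 69 bp
  83–196 → 114 bp
  197–246 → 50 bp
  247–262 then 1–5 → 16 + 5 = 21 bp
Sorted largest to smallest: 114, 69, 50, 21, 8 bp.

114, 69, 50, 21, 8 bp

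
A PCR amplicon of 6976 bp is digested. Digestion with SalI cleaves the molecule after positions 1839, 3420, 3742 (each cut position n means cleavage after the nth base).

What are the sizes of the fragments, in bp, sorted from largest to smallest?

3234, 1839, 1581, 322 bp

Linear molecule, 3 cuts → 4 fragments:
  1839 − 0 = 1839 bp
  3420 − 1839 = 1581 bp
  3742 − 3420 = 322 bp
  6976 − 3742 = 3234 bp
Sorted largest to smallest: 3234, 1839, 1581, 322 bp.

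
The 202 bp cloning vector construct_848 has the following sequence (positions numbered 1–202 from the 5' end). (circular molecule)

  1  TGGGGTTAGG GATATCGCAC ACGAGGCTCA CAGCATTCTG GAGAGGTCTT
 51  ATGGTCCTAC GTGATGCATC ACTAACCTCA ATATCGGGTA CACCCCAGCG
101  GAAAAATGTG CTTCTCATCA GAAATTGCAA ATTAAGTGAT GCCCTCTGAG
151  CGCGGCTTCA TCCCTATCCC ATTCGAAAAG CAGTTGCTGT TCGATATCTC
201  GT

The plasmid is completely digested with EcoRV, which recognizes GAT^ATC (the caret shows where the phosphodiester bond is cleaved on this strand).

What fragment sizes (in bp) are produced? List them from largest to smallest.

182, 20 bp

EcoRV sites (GATATC) start at positions 11, 193.
EcoRV cuts after base 3 of each site, so after positions 13, 195.
Circular molecule, 2 cuts → 2 fragments:
  14–195 → 182 bp
  196–202 then 1–13 → 7 + 13 = 20 bp
Sorted largest to smallest: 182, 20 bp.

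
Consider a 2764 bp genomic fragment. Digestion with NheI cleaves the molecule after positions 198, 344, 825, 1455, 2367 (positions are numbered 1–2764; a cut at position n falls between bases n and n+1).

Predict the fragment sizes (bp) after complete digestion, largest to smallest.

Linear molecule, 5 cuts → 6 fragments:
  198 − 0 = 198 bp
  344 − 198 = 146 bp
  825 − 344 = 481 bp
  1455 − 825 = 630 bp
  2367 − 1455 = 912 bp
  2764 − 2367 = 397 bp
Sorted largest to smallest: 912, 630, 481, 397, 198, 146 bp.

912, 630, 481, 397, 198, 146 bp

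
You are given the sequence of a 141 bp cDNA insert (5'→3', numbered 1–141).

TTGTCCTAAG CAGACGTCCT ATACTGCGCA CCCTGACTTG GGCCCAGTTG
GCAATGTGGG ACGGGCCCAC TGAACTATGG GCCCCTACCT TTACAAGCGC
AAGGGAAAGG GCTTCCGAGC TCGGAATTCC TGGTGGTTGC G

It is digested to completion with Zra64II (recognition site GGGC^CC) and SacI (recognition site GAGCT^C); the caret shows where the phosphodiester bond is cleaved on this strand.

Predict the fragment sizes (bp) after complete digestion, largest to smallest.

43, 39, 23, 20, 16 bp

Zra64II sites (GGGCCC) start at positions 40, 63, 79.
Zra64II cuts after base 4 of each site, so after positions 43, 66, 82.
The SacI site (GAGCTC) starts at position 117.
SacI cuts after base 5 of each site (before the last base), so after position 121.
Combined cut positions: 43, 66, 82, 121.
Linear molecule, 4 cuts → 5 fragments:
  1–43 → 43 bp
  44–66 → 23 bp
  67–82 → 16 bp
  83–121 → 39 bp
  122–141 → 20 bp
Sorted largest to smallest: 43, 39, 23, 20, 16 bp.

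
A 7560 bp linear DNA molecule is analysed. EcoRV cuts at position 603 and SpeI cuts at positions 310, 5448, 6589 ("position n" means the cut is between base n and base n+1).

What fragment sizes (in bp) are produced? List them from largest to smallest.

Combined cut positions (sorted): 310, 603, 5448, 6589.
Linear molecule, 4 cuts → 5 fragments:
  310 − 0 = 310 bp
  603 − 310 = 293 bp
  5448 − 603 = 4845 bp
  6589 − 5448 = 1141 bp
  7560 − 6589 = 971 bp
Sorted largest to smallest: 4845, 1141, 971, 310, 293 bp.

4845, 1141, 971, 310, 293 bp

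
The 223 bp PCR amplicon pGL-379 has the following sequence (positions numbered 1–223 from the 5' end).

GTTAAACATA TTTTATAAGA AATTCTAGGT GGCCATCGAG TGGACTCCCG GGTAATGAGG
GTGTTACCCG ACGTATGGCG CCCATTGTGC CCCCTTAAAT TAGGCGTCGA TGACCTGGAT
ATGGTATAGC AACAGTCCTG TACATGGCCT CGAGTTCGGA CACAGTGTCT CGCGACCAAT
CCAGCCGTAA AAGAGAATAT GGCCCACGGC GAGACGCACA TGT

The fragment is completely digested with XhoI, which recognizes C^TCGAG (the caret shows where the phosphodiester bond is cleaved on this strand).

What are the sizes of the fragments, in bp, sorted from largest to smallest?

The XhoI site (CTCGAG) starts at position 149.
XhoI cuts after the first base of each site, so after position 149.
Linear molecule, 1 cut → 2 fragments:
  1–149 → 149 bp
  150–223 → 74 bp
Sorted largest to smallest: 149, 74 bp.

149, 74 bp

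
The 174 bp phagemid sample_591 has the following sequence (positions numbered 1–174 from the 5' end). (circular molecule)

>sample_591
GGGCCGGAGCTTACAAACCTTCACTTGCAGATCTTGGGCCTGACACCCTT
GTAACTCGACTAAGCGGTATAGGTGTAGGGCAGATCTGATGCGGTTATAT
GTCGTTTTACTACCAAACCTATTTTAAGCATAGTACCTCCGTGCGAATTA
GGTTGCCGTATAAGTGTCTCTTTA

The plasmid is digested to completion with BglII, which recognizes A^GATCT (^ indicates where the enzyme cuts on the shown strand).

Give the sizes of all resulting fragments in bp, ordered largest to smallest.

BglII sites (AGATCT) start at positions 29, 82.
BglII cuts after the first base of each site, so after positions 29, 82.
Circular molecule, 2 cuts → 2 fragments:
  30–82 → 53 bp
  83–174 then 1–29 → 92 + 29 = 121 bp
Sorted largest to smallest: 121, 53 bp.

121, 53 bp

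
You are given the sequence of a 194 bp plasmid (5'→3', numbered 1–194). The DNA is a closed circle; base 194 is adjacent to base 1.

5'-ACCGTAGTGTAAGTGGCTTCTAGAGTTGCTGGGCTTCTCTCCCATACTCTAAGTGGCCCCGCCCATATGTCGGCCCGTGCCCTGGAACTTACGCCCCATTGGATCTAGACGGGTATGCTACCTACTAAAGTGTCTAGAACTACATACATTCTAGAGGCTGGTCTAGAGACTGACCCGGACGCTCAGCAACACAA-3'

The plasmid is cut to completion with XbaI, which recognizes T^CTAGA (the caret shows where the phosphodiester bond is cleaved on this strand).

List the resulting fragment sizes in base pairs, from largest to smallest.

85, 51, 29, 17, 12 bp

XbaI sites (TCTAGA) start at positions 19, 104, 133, 150, 162.
XbaI cuts after the first base of each site, so after positions 19, 104, 133, 150, 162.
Circular molecule, 5 cuts → 5 fragments:
  20–104 → 85 bp
  105–133 → 29 bp
  134–150 → 17 bp
  151–162 → 12 bp
  163–194 then 1–19 → 32 + 19 = 51 bp
Sorted largest to smallest: 85, 51, 29, 17, 12 bp.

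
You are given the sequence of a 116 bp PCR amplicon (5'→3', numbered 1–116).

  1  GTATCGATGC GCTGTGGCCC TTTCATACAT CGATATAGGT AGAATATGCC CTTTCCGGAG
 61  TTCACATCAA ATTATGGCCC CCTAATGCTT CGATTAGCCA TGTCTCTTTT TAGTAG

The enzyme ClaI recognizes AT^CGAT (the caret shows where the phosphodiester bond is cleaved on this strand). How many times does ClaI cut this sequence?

2

ATCGAT occurs starting at positions 3, 29.
ClaI cuts at 2 sites.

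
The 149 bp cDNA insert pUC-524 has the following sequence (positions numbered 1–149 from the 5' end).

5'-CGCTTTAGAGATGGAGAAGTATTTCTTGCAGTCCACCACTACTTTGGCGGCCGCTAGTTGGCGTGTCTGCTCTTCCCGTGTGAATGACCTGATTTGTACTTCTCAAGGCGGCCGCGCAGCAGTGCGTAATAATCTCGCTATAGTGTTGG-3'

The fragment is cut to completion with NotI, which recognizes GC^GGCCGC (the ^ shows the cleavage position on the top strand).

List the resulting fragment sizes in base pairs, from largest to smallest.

NotI sites (GCGGCCGC) start at positions 47, 108.
NotI cuts after base 2 of each site, so after positions 48, 109.
Linear molecule, 2 cuts → 3 fragments:
  1–48 → 48 bp
  49–109 → 61 bp
  110–149 → 40 bp
Sorted largest to smallest: 61, 48, 40 bp.

61, 48, 40 bp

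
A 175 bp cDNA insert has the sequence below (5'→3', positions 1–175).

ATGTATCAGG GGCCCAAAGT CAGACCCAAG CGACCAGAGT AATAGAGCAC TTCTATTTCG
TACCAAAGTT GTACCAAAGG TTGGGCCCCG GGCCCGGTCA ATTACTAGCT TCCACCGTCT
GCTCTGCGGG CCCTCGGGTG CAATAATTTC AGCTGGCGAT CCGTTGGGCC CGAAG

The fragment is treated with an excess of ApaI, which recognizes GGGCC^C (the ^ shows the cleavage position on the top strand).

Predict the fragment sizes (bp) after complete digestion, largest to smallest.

73, 38, 38, 14, 7, 5 bp

ApaI sites (GGGCCC) start at positions 10, 83, 90, 128, 166.
ApaI cuts after base 5 of each site (before the last base), so after positions 14, 87, 94, 132, 170.
Linear molecule, 5 cuts → 6 fragments:
  1–14 → 14 bp
  15–87 → 73 bp
  88–94 → 7 bp
  95–132 → 38 bp
  133–170 → 38 bp
  171–175 → 5 bp
Sorted largest to smallest: 73, 38, 38, 14, 7, 5 bp.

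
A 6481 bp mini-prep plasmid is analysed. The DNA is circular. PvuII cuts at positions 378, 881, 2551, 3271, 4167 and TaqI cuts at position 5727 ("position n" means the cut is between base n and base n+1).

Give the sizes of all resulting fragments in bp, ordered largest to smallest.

Combined cut positions (sorted): 378, 881, 2551, 3271, 4167, 5727.
Circular molecule, 6 cuts → 6 fragments:
  881 − 378 = 503 bp
  2551 − 881 = 1670 bp
  3271 − 2551 = 720 bp
  4167 − 3271 = 896 bp
  5727 − 4167 = 1560 bp
  wrap: 6481 − 5727 + 378 = 1132 bp
Sorted largest to smallest: 1670, 1560, 1132, 896, 720, 503 bp.

1670, 1560, 1132, 896, 720, 503 bp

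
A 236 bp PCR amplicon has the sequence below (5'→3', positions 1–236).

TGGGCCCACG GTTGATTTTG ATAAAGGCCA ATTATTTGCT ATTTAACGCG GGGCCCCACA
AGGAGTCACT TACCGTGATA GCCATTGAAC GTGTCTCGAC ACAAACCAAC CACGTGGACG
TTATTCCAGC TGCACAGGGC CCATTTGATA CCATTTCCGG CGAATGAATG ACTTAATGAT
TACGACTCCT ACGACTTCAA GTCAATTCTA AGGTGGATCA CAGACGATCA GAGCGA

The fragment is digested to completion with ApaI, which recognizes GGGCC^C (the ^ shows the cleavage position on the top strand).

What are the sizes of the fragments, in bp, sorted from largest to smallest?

ApaI sites (GGGCCC) start at positions 2, 51, 137.
ApaI cuts after base 5 of each site (before the last base), so after positions 6, 55, 141.
Linear molecule, 3 cuts → 4 fragments:
  1–6 → 6 bp
  7–55 → 49 bp
  56–141 → 86 bp
  142–236 → 95 bp
Sorted largest to smallest: 95, 86, 49, 6 bp.

95, 86, 49, 6 bp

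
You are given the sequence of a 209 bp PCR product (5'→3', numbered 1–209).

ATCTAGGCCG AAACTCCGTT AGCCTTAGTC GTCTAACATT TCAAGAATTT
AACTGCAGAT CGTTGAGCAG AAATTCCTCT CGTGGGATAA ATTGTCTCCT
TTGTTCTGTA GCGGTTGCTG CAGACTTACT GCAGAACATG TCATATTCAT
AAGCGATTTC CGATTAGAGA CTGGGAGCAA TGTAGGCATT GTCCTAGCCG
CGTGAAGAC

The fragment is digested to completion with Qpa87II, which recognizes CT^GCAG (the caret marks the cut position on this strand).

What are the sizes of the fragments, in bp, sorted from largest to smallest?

79, 65, 54, 11 bp

Qpa87II sites (CTGCAG) start at positions 53, 118, 129.
Qpa87II cuts after base 2 of each site, so after positions 54, 119, 130.
Linear molecule, 3 cuts → 4 fragments:
  1–54 → 54 bp
  55–119 → 65 bp
  120–130 → 11 bp
  131–209 → 79 bp
Sorted largest to smallest: 79, 65, 54, 11 bp.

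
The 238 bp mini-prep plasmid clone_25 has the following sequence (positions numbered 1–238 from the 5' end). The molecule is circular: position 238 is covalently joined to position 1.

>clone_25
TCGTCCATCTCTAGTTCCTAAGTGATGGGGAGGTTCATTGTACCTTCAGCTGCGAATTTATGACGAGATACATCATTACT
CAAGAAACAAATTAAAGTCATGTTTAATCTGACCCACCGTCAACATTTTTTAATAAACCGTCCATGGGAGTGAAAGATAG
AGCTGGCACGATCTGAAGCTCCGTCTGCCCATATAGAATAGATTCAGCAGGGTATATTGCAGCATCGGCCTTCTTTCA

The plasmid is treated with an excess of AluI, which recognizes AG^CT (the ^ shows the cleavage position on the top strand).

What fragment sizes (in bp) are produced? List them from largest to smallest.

113, 109, 16 bp

AluI sites (AGCT) start at positions 48, 161, 177.
AluI cuts after base 2 of each site, so after positions 49, 162, 178.
Circular molecule, 3 cuts → 3 fragments:
  50–162 → 113 bp
  163–178 → 16 bp
  179–238 then 1–49 → 60 + 49 = 109 bp
Sorted largest to smallest: 113, 109, 16 bp.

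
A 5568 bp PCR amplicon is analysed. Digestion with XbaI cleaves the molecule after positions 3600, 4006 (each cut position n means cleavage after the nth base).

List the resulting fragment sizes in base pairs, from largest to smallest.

3600, 1562, 406 bp

Linear molecule, 2 cuts → 3 fragments:
  3600 − 0 = 3600 bp
  4006 − 3600 = 406 bp
  5568 − 4006 = 1562 bp
Sorted largest to smallest: 3600, 1562, 406 bp.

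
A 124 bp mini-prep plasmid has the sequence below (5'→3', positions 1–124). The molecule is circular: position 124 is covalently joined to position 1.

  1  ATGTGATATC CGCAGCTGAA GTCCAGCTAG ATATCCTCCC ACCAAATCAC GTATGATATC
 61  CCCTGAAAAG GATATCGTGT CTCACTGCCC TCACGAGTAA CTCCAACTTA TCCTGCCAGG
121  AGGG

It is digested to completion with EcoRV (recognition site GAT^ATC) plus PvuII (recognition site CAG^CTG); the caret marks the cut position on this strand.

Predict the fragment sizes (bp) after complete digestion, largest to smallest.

EcoRV sites (GATATC) start at positions 5, 30, 55, 71.
EcoRV cuts after base 3 of each site, so after positions 7, 32, 57, 73.
The PvuII site (CAGCTG) starts at position 13.
PvuII cuts after base 3 of each site, so after position 15.
Combined cut positions: 7, 15, 32, 57, 73.
Circular molecule, 5 cuts → 5 fragments:
  8–15 → 8 bp
  16–32 → 17 bp
  33–57 → 25 bp
  58–73 → 16 bp
  74–124 then 1–7 → 51 + 7 = 58 bp
Sorted largest to smallest: 58, 25, 17, 16, 8 bp.

58, 25, 17, 16, 8 bp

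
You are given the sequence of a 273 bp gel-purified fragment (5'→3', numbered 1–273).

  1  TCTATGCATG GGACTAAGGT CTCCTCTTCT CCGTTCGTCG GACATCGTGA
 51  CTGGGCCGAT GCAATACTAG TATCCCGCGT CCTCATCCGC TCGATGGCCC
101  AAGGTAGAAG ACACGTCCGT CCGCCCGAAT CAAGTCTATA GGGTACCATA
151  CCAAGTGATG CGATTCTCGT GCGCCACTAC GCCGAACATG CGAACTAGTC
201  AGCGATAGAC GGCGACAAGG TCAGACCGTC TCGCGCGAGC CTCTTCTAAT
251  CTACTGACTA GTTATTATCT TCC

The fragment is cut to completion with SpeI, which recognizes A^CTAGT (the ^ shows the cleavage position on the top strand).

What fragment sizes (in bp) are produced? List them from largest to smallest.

128, 66, 63, 16 bp

SpeI sites (ACTAGT) start at positions 66, 194, 257.
SpeI cuts after the first base of each site, so after positions 66, 194, 257.
Linear molecule, 3 cuts → 4 fragments:
  1–66 → 66 bp
  67–194 → 128 bp
  195–257 → 63 bp
  258–273 → 16 bp
Sorted largest to smallest: 128, 66, 63, 16 bp.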